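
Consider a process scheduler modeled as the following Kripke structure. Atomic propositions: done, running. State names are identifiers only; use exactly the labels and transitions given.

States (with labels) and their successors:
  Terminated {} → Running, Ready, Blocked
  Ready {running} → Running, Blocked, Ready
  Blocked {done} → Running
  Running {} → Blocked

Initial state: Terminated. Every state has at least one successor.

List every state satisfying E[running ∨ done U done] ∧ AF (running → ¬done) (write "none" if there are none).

States satisfying running ∨ done: {Ready, Blocked}.
States satisfying done: {Blocked}.
States satisfying E[running ∨ done U done]: {Ready, Blocked}.
States satisfying running → ¬done: {Terminated, Ready, Blocked, Running}.
States satisfying AF (running → ¬done): {Terminated, Ready, Blocked, Running}.
States satisfying E[running ∨ done U done] ∧ AF (running → ¬done): {Ready, Blocked}.

{Ready, Blocked}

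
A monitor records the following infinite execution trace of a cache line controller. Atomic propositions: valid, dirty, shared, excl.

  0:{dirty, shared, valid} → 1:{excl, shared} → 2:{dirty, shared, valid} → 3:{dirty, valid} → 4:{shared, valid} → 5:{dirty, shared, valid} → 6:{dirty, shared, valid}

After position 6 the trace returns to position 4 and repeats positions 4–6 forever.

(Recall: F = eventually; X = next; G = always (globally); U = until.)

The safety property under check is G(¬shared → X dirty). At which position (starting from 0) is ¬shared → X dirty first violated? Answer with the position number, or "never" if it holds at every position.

3

Check ¬shared → X dirty at each position in order: 0 ✓, 1 ✓, 2 ✓.
At position 3 the labels are {dirty, valid} and the next position 4 has {shared, valid}, so ¬shared → X dirty is false there. This is the first violation.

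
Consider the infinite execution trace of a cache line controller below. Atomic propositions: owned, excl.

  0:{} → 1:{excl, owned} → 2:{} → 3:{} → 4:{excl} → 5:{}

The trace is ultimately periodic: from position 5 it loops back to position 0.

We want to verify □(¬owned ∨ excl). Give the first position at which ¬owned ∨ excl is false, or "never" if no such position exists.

never

¬owned ∨ excl holds at every position 0..5, and those are all the positions the trace ever visits, so the invariant □(¬owned ∨ excl) is never violated.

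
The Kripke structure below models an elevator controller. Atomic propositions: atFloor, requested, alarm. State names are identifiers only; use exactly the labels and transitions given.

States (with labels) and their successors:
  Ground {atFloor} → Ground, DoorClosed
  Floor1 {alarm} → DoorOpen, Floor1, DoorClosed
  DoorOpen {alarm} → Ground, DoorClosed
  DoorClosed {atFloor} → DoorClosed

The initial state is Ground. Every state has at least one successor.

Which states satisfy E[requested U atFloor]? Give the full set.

{Ground, DoorClosed}

States satisfying requested: ∅.
States satisfying atFloor: {Ground, DoorClosed}.
States satisfying E[requested U atFloor]: {Ground, DoorClosed}.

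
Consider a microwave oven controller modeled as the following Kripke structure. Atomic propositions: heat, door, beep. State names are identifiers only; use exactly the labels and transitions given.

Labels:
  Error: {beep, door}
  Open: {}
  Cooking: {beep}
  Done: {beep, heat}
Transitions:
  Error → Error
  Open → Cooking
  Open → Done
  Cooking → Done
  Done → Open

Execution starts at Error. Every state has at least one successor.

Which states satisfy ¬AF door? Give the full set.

States satisfying door: {Error}.
States satisfying AF door: {Error}.
States satisfying ¬AF door: {Open, Cooking, Done}.

{Open, Cooking, Done}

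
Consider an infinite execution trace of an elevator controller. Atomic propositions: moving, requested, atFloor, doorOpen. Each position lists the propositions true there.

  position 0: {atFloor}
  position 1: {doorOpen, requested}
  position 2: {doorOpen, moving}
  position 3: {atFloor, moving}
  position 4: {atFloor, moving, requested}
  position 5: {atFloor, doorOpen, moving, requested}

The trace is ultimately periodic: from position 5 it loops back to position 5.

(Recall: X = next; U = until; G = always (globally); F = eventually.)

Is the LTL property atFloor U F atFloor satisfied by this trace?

Holds

Walking from position 0: F atFloor first holds at position 0, and atFloor holds at every earlier position along the way, so atFloor U F atFloor holds.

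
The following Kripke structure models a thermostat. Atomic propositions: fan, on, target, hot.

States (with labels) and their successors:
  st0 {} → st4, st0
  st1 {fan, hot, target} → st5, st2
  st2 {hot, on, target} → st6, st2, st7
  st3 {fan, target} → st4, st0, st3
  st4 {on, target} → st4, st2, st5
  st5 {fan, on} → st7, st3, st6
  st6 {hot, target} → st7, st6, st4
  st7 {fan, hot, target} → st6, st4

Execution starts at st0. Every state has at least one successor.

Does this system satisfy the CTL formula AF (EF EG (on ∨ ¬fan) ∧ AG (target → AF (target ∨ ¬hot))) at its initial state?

States satisfying AF (EF EG (on ∨ ¬fan) ∧ AG (target → AF (target ∨ ¬hot))): {st0, st1, st2, st3, st4, st5, st6, st7}.
st0 ∈ Sat(AF (EF EG (on ∨ ¬fan) ∧ AG (target → AF (target ∨ ¬hot)))).

Yes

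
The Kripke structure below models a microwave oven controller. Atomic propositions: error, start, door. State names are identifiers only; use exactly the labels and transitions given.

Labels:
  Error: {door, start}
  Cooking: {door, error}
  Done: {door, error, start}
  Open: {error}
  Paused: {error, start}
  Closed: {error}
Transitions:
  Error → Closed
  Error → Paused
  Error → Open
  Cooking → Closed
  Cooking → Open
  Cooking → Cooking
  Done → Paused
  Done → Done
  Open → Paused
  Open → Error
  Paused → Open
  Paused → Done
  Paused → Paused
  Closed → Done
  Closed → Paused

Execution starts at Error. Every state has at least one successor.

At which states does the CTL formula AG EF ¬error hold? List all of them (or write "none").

States satisfying EF ¬error: {Error, Cooking, Done, Open, Paused, Closed}.
States satisfying AG EF ¬error: {Error, Cooking, Done, Open, Paused, Closed}.

{Error, Cooking, Done, Open, Paused, Closed}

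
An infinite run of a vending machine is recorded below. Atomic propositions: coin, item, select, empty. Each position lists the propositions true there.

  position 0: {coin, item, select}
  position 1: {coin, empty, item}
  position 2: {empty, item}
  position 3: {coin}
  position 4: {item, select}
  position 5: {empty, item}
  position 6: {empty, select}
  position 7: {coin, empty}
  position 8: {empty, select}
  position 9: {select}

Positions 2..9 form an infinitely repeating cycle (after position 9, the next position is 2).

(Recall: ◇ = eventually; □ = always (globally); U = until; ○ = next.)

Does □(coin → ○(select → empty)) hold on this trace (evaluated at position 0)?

Violated

coin → ○(select → empty) must hold at every position from 0 onward. It fails at position 3, so □(coin → ○(select → empty)) is false.
Positions where coin holds: 0, 1, 3, 7.
Check ○(select → empty) at each: 0→ok, 1→ok, 3→fails, 7→ok.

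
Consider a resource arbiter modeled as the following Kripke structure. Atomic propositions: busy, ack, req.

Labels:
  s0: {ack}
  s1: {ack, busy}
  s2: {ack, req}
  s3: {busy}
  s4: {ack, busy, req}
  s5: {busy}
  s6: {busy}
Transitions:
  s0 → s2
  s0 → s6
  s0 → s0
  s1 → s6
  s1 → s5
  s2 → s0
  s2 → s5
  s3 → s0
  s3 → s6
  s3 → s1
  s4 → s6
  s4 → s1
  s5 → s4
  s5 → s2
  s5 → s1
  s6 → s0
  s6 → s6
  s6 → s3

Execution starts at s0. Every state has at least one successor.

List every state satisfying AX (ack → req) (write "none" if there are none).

States satisfying ack → req: {s2, s3, s4, s5, s6}.
States satisfying AX (ack → req): {s1}.

{s1}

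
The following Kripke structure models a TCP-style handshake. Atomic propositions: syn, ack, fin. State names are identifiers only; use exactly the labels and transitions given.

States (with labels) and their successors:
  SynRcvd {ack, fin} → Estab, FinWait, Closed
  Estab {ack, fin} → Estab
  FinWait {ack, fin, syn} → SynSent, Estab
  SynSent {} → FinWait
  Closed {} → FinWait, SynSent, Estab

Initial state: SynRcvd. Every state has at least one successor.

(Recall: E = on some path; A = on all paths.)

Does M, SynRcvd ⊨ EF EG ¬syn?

Satisfied

States satisfying EG ¬syn: {SynRcvd, Estab, Closed}.
States satisfying EF EG ¬syn: {SynRcvd, Estab, FinWait, SynSent, Closed}.
Some path from SynRcvd reaches a state where EG ¬syn holds.
SynRcvd ∈ Sat(EF EG ¬syn).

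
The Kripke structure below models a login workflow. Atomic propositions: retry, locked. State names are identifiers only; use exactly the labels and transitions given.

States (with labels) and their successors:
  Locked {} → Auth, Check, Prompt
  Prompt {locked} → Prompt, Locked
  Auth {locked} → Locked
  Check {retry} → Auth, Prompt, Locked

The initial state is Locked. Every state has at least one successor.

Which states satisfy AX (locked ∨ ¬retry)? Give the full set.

{Prompt, Auth, Check}

States satisfying locked ∨ ¬retry: {Locked, Prompt, Auth}.
States satisfying AX (locked ∨ ¬retry): {Prompt, Auth, Check}.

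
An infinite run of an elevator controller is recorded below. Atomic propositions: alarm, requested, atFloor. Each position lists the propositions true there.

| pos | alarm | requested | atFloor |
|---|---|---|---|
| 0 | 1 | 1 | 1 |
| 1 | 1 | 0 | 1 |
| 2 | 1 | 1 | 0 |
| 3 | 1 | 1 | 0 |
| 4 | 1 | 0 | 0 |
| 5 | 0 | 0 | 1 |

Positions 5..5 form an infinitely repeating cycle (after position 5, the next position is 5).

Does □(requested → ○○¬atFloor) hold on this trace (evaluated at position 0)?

Violated

requested → ○○¬atFloor must hold at every position from 0 onward. It fails at position 3, so □(requested → ○○¬atFloor) is false.
Positions where requested holds: 0, 2, 3.
Check ○○¬atFloor at each: 0→ok, 2→ok, 3→fails.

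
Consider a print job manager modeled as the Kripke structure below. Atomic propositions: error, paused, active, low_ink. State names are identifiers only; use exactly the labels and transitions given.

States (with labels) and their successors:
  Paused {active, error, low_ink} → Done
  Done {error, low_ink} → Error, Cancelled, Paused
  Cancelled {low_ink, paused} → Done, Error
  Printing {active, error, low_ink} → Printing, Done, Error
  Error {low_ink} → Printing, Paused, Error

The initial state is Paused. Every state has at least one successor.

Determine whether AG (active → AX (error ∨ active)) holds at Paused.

No

States satisfying active → AX (error ∨ active): {Paused, Done, Cancelled, Error}.
States satisfying AG (active → AX (error ∨ active)): ∅.
Printing is reachable from Paused and violates active → AX (error ∨ active), so AG fails at Paused.
Paused ∉ Sat(AG (active → AX (error ∨ active))).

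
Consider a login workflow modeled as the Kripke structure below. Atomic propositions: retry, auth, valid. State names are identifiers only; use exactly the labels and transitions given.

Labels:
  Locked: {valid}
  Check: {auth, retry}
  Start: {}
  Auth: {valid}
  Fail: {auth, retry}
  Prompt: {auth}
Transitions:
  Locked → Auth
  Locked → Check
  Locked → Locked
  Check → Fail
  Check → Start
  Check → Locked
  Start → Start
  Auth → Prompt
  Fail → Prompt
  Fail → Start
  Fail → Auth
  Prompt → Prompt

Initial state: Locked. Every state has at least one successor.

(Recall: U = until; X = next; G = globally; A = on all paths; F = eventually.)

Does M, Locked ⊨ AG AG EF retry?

Violated

States satisfying AG EF retry: ∅.
States satisfying AG AG EF retry: ∅.
Auth is reachable from Locked and violates AG EF retry, so AG fails at Locked.
Locked ∉ Sat(AG AG EF retry).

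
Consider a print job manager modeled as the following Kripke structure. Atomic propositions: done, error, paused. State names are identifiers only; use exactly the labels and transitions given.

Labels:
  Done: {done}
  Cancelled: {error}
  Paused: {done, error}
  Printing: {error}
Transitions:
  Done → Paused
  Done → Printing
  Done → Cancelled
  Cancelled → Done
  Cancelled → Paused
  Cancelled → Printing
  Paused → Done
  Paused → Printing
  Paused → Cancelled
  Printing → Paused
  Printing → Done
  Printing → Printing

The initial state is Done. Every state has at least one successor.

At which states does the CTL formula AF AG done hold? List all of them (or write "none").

States satisfying AG done: ∅.
States satisfying AF AG done: ∅.

none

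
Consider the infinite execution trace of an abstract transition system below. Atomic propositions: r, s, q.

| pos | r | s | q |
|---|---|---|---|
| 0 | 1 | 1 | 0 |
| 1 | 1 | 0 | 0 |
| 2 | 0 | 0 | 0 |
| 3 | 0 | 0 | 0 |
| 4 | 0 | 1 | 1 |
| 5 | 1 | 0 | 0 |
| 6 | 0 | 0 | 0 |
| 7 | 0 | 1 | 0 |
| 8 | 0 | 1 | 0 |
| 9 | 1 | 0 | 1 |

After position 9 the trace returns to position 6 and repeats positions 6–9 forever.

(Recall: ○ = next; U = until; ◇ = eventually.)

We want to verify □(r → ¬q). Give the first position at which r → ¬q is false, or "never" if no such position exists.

9

Check r → ¬q at each position in order: 0 ✓, 1 ✓, 2 ✓, 3 ✓, 4 ✓, 5 ✓, 6 ✓, 7 ✓, 8 ✓.
At position 9 the labels are {q, r}, so r → ¬q is false there. This is the first violation.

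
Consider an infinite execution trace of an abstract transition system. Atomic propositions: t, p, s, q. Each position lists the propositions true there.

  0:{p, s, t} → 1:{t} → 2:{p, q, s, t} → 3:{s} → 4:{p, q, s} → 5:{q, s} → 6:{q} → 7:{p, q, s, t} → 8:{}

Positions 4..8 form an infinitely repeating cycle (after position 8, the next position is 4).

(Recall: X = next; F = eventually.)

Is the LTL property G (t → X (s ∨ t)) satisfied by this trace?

t → X (s ∨ t) must hold at every position from 0 onward. It fails at position 7, so G (t → X (s ∨ t)) is false.
Positions where t holds: 0, 1, 2, 7.
Check X (s ∨ t) at each: 0→ok, 1→ok, 2→ok, 7→fails.

No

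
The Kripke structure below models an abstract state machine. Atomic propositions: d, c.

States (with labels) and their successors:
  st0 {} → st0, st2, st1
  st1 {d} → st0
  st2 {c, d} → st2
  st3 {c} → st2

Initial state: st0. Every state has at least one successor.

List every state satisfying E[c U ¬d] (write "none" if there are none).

{st0, st3}

States satisfying c: {st2, st3}.
States satisfying ¬d: {st0, st3}.
States satisfying E[c U ¬d]: {st0, st3}.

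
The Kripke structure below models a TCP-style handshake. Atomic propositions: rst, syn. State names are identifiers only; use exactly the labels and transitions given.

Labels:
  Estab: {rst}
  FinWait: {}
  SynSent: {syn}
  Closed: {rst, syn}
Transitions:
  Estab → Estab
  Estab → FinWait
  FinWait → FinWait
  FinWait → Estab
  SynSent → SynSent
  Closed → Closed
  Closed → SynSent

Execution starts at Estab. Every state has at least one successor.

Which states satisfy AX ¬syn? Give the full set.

States satisfying ¬syn: {Estab, FinWait}.
States satisfying AX ¬syn: {Estab, FinWait}.

{Estab, FinWait}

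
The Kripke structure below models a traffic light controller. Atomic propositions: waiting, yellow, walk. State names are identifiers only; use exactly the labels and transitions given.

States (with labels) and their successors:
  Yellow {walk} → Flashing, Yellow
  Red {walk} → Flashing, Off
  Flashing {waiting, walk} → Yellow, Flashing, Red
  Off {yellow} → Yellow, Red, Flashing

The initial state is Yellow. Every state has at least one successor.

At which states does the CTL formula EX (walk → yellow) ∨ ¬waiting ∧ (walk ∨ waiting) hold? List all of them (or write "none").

{Yellow, Red}

States satisfying walk → yellow: {Off}.
States satisfying EX (walk → yellow): {Red}.
States satisfying ¬waiting: {Yellow, Red, Off}.
States satisfying walk ∨ waiting: {Yellow, Red, Flashing}.
States satisfying ¬waiting ∧ (walk ∨ waiting): {Yellow, Red}.
States satisfying EX (walk → yellow) ∨ ¬waiting ∧ (walk ∨ waiting): {Yellow, Red}.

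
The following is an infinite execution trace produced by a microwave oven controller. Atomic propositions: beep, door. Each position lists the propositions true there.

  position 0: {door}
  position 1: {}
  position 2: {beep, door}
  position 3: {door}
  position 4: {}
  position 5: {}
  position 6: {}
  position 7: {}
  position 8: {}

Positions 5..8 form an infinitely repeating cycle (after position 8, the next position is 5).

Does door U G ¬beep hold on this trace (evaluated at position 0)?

Walking from position 0: at position 1, G ¬beep has not yet held and door fails, so door U G ¬beep is false.

Does not hold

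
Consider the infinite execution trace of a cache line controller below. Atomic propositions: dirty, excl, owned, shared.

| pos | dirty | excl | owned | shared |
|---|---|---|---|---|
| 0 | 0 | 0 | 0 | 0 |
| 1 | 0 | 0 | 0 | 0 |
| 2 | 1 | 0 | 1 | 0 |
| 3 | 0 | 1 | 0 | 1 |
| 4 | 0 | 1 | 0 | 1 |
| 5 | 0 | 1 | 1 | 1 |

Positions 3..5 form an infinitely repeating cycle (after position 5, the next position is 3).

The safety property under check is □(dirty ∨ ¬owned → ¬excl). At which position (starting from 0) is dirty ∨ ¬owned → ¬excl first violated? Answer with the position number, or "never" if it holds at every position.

Check dirty ∨ ¬owned → ¬excl at each position in order: 0 ✓, 1 ✓, 2 ✓.
At position 3 the labels are {excl, shared}, so dirty ∨ ¬owned → ¬excl is false there. This is the first violation.

3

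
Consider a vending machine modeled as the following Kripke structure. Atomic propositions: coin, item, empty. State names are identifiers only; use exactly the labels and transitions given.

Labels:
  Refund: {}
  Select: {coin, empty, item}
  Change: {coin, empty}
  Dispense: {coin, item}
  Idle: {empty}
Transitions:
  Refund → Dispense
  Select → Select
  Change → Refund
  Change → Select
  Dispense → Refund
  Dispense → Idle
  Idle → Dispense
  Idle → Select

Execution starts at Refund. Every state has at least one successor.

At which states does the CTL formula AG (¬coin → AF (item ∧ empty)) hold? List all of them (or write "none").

States satisfying ¬coin → AF (item ∧ empty): {Select, Change, Dispense}.
States satisfying AG (¬coin → AF (item ∧ empty)): {Select}.

{Select}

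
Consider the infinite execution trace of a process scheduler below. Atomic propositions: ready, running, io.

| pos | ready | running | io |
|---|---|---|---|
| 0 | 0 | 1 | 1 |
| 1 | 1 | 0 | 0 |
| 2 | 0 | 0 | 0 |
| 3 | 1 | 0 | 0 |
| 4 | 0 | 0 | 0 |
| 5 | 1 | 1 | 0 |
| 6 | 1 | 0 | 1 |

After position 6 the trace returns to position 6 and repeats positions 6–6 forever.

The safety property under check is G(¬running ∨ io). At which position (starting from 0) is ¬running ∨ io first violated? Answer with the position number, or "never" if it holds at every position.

5

Check ¬running ∨ io at each position in order: 0 ✓, 1 ✓, 2 ✓, 3 ✓, 4 ✓.
At position 5 the labels are {ready, running}, so ¬running ∨ io is false there. This is the first violation.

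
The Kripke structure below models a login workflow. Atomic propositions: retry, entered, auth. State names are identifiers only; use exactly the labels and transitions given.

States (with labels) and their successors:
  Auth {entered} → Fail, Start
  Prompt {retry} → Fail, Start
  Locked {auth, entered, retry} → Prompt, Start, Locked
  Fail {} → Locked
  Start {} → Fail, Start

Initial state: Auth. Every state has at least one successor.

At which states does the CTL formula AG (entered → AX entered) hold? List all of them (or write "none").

none

States satisfying entered → AX entered: {Prompt, Fail, Start}.
States satisfying AG (entered → AX entered): ∅.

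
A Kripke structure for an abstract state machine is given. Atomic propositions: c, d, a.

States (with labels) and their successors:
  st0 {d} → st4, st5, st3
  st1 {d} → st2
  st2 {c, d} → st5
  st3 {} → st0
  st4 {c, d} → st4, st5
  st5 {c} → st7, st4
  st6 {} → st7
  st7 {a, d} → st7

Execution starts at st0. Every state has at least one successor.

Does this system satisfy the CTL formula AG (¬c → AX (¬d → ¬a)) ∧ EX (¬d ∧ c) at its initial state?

States satisfying ¬c → AX (¬d → ¬a): {st0, st1, st2, st3, st4, st5, st6, st7}.
States satisfying AG (¬c → AX (¬d → ¬a)): {st0, st1, st2, st3, st4, st5, st6, st7}.
States satisfying ¬d ∧ c: {st5}.
States satisfying EX (¬d ∧ c): {st0, st2, st4}.
States satisfying AG (¬c → AX (¬d → ¬a)) ∧ EX (¬d ∧ c): {st0, st2, st4}.
st0 ∈ Sat(AG (¬c → AX (¬d → ¬a)) ∧ EX (¬d ∧ c)).

Yes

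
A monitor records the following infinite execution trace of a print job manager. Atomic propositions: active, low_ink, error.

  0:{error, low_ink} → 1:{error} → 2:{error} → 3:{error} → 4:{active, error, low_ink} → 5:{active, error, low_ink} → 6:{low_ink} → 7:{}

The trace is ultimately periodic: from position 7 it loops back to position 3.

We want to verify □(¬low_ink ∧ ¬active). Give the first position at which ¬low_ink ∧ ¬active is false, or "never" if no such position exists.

0

At position 0 the labels are {error, low_ink}, so ¬low_ink ∧ ¬active is false there. This is the first violation.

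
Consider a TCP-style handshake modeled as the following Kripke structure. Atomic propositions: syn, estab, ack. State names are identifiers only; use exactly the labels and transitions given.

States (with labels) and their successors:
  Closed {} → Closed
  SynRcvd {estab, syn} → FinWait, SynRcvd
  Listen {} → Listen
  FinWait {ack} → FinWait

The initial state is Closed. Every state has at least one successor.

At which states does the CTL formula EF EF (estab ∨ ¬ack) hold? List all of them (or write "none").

States satisfying EF (estab ∨ ¬ack): {Closed, SynRcvd, Listen}.
States satisfying EF EF (estab ∨ ¬ack): {Closed, SynRcvd, Listen}.

{Closed, SynRcvd, Listen}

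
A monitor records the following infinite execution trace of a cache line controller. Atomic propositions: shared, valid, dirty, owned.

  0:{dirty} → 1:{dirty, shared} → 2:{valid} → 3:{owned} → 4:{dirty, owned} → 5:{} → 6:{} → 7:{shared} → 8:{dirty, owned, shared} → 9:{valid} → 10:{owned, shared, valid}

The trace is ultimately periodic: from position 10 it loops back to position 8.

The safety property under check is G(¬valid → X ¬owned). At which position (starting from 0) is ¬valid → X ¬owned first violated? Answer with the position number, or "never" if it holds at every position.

3

Check ¬valid → X ¬owned at each position in order: 0 ✓, 1 ✓, 2 ✓.
At position 3 the labels are {owned} and the next position 4 has {dirty, owned}, so ¬valid → X ¬owned is false there. This is the first violation.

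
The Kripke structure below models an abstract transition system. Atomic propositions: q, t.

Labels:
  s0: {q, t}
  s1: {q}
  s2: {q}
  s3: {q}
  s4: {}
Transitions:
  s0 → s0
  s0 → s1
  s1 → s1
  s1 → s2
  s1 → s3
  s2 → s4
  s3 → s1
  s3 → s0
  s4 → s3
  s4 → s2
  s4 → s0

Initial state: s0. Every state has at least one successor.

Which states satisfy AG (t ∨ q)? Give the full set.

States satisfying t ∨ q: {s0, s1, s2, s3}.
States satisfying AG (t ∨ q): ∅.

none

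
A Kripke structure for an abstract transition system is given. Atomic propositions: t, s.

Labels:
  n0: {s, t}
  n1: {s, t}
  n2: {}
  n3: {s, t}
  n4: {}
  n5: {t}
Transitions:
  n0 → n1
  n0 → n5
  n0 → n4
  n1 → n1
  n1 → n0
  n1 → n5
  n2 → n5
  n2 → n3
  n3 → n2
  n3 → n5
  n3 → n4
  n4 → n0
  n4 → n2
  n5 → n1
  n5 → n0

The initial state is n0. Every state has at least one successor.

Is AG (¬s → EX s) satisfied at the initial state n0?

Holds

States satisfying ¬s → EX s: {n0, n1, n2, n3, n4, n5}.
States satisfying AG (¬s → EX s): {n0, n1, n2, n3, n4, n5}.
Every state reachable from n0 satisfies ¬s → EX s.
n0 ∈ Sat(AG (¬s → EX s)).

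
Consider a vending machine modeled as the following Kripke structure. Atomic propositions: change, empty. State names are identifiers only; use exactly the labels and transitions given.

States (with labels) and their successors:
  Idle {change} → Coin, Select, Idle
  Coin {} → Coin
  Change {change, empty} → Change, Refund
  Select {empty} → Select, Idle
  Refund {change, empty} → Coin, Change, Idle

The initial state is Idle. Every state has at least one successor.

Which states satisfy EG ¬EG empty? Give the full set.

States satisfying ¬EG empty: {Idle, Coin}.
States satisfying EG ¬EG empty: {Idle, Coin}.

{Idle, Coin}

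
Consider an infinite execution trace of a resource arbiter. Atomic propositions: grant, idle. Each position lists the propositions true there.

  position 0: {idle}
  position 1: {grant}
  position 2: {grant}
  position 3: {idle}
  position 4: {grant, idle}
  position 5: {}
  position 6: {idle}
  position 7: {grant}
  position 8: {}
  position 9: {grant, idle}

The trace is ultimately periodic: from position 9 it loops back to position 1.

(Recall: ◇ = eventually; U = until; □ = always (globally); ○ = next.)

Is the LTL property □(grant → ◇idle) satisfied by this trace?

Satisfied

grant → ◇idle holds at every position 0..9, and those are all positions ever visited, so □(grant → ◇idle) holds.
Positions where grant holds: 1, 2, 4, 7, 9.
Check ◇idle at each: 1→ok, 2→ok, 4→ok, 7→ok, 9→ok.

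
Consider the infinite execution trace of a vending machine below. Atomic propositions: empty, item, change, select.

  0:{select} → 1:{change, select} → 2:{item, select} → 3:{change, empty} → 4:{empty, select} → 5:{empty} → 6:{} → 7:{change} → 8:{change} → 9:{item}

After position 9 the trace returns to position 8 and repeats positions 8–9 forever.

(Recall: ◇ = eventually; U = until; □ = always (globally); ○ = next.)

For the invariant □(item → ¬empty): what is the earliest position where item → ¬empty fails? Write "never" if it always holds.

never

item → ¬empty holds at every position 0..9, and those are all the positions the trace ever visits, so the invariant □(item → ¬empty) is never violated.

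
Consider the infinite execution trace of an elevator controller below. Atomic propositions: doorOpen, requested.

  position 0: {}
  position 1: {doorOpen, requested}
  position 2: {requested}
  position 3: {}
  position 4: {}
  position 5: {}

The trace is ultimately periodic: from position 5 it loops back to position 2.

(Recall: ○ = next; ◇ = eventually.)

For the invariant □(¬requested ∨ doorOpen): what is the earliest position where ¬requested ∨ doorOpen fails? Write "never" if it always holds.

Check ¬requested ∨ doorOpen at each position in order: 0 ✓, 1 ✓.
At position 2 the labels are {requested}, so ¬requested ∨ doorOpen is false there. This is the first violation.

2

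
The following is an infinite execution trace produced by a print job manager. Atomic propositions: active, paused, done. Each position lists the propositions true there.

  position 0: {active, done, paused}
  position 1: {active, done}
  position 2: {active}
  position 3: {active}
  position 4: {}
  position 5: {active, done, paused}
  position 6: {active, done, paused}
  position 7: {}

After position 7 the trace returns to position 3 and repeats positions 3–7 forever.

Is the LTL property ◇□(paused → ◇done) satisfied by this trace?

□(paused → ◇done) holds at position 0, which is reachable from 0, so ◇□(paused → ◇done) holds.

Satisfied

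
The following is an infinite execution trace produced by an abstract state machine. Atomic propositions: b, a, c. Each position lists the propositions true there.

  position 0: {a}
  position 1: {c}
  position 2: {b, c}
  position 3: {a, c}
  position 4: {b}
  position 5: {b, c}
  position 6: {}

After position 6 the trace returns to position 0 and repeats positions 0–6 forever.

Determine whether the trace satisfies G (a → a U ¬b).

a → a U ¬b holds at every position 0..6, and those are all positions ever visited, so G (a → a U ¬b) holds.
Positions where a holds: 0, 3.
Check a U ¬b at each: 0→ok, 3→ok.

Satisfied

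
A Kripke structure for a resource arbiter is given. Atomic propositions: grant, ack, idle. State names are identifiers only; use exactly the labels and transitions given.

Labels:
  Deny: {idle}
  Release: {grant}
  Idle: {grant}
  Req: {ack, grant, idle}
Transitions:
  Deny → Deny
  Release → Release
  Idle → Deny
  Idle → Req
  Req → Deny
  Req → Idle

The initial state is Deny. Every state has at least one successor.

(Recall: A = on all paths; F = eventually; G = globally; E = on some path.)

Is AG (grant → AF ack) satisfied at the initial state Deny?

Satisfied

States satisfying grant → AF ack: {Deny, Req}.
States satisfying AG (grant → AF ack): {Deny}.
Every state reachable from Deny satisfies grant → AF ack.
Deny ∈ Sat(AG (grant → AF ack)).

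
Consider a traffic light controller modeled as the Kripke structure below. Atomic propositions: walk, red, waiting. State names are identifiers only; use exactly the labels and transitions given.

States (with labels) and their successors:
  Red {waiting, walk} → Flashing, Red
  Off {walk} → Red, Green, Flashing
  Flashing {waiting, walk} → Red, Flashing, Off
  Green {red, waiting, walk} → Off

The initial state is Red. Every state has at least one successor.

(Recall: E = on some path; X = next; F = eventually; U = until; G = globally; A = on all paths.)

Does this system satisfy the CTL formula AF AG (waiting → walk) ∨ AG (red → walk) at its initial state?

Satisfied

States satisfying AG (waiting → walk): {Red, Off, Flashing, Green}.
States satisfying AF AG (waiting → walk): {Red, Off, Flashing, Green}.
States satisfying red → walk: {Red, Off, Flashing, Green}.
States satisfying AG (red → walk): {Red, Off, Flashing, Green}.
States satisfying AF AG (waiting → walk) ∨ AG (red → walk): {Red, Off, Flashing, Green}.
Red ∈ Sat(AF AG (waiting → walk) ∨ AG (red → walk)).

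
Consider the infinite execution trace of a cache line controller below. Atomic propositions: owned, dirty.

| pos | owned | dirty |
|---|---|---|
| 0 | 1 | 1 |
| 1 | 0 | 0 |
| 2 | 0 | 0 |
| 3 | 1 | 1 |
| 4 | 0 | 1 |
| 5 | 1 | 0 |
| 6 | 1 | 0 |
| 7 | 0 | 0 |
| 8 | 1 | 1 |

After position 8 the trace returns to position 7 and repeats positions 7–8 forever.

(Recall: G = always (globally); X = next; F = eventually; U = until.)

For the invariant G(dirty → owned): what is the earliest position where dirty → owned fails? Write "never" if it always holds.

Check dirty → owned at each position in order: 0 ✓, 1 ✓, 2 ✓, 3 ✓.
At position 4 the labels are {dirty}, so dirty → owned is false there. This is the first violation.

4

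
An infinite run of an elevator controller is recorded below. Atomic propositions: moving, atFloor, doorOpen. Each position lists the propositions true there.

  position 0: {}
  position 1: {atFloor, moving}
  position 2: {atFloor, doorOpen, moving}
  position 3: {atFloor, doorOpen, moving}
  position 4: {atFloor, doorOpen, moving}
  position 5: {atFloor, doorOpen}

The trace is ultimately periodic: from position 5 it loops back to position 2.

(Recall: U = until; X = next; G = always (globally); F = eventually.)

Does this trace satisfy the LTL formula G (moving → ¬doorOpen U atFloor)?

Holds

moving → ¬doorOpen U atFloor holds at every position 0..5, and those are all positions ever visited, so G (moving → ¬doorOpen U atFloor) holds.
Positions where moving holds: 1, 2, 3, 4.
Check ¬doorOpen U atFloor at each: 1→ok, 2→ok, 3→ok, 4→ok.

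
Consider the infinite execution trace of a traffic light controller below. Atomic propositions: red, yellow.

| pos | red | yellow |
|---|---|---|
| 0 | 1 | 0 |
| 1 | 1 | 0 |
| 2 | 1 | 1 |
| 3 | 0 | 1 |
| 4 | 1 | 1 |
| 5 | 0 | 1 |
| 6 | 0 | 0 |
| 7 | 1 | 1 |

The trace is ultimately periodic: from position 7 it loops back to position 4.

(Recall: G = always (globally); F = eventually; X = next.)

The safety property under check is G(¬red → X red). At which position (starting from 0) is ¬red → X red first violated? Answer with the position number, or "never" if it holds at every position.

5

Check ¬red → X red at each position in order: 0 ✓, 1 ✓, 2 ✓, 3 ✓, 4 ✓.
At position 5 the labels are {yellow} and the next position 6 has {}, so ¬red → X red is false there. This is the first violation.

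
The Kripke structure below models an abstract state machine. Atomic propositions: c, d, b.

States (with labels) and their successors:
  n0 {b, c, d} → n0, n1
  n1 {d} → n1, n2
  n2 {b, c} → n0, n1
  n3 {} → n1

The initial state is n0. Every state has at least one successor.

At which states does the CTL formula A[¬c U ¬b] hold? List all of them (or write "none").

{n1, n3}

States satisfying ¬c: {n1, n3}.
States satisfying ¬b: {n1, n3}.
States satisfying A[¬c U ¬b]: {n1, n3}.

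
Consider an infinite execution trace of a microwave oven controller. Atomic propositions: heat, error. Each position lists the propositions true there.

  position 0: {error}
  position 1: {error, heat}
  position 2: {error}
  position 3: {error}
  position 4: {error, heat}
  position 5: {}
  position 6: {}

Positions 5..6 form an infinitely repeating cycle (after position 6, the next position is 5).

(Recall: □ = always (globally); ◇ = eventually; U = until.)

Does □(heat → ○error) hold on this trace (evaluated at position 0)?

Does not hold

heat → ○error must hold at every position from 0 onward. It fails at position 4, so □(heat → ○error) is false.
Positions where heat holds: 1, 4.
Check ○error at each: 1→ok, 4→fails.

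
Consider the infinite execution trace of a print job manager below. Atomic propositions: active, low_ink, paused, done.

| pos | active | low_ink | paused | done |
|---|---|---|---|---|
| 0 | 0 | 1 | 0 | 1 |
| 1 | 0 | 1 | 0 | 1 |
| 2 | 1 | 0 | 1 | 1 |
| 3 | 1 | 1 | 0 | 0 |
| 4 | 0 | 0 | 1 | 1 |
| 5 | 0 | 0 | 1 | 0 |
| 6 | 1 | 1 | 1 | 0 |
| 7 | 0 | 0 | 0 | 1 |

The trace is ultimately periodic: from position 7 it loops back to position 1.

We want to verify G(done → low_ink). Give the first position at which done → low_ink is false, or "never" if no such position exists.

Check done → low_ink at each position in order: 0 ✓, 1 ✓.
At position 2 the labels are {active, done, paused}, so done → low_ink is false there. This is the first violation.

2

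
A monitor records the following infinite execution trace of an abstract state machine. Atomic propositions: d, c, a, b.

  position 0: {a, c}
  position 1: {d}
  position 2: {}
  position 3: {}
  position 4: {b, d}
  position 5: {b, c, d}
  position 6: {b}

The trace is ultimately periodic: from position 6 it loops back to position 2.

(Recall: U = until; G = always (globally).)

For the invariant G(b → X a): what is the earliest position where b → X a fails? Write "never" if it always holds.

4

Check b → X a at each position in order: 0 ✓, 1 ✓, 2 ✓, 3 ✓.
At position 4 the labels are {b, d} and the next position 5 has {b, c, d}, so b → X a is false there. This is the first violation.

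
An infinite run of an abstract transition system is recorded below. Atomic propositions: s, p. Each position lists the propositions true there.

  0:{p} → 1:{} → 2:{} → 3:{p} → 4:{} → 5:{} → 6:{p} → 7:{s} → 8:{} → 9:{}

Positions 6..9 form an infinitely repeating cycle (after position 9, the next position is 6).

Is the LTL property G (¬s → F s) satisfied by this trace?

Holds

¬s → F s holds at every position 0..9, and those are all positions ever visited, so G (¬s → F s) holds.
Positions where ¬s holds: 0, 1, 2, 3, 4, 5, 6, 8, 9.
Check F s at each: 0→ok, 1→ok, 2→ok, 3→ok, 4→ok, 5→ok, 6→ok, 8→ok, 9→ok.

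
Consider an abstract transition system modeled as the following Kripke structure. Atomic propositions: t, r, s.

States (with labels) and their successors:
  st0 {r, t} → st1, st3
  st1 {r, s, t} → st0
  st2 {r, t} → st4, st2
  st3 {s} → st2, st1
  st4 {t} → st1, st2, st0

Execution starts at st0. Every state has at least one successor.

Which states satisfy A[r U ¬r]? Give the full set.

{st3, st4}

States satisfying r: {st0, st1, st2}.
States satisfying ¬r: {st3, st4}.
States satisfying A[r U ¬r]: {st3, st4}.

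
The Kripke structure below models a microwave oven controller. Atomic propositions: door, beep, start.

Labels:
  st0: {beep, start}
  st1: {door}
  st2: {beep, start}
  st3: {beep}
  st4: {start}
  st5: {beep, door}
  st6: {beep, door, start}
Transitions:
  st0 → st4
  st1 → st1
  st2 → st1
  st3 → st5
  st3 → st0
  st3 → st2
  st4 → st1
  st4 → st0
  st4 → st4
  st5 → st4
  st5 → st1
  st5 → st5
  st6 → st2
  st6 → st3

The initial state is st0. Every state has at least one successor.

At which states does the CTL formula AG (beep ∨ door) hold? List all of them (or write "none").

States satisfying beep ∨ door: {st0, st1, st2, st3, st5, st6}.
States satisfying AG (beep ∨ door): {st1, st2}.

{st1, st2}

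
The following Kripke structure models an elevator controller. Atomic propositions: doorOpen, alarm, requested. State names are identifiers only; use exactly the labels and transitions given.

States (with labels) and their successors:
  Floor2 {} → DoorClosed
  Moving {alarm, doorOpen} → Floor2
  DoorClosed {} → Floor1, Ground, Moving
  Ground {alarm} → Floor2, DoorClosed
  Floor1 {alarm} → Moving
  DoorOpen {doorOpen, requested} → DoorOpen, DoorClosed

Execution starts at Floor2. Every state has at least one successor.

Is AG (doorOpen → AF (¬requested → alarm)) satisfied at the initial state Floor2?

States satisfying doorOpen → AF (¬requested → alarm): {Floor2, Moving, DoorClosed, Ground, Floor1, DoorOpen}.
States satisfying AG (doorOpen → AF (¬requested → alarm)): {Floor2, Moving, DoorClosed, Ground, Floor1, DoorOpen}.
Every state reachable from Floor2 satisfies doorOpen → AF (¬requested → alarm).
Floor2 ∈ Sat(AG (doorOpen → AF (¬requested → alarm))).

Yes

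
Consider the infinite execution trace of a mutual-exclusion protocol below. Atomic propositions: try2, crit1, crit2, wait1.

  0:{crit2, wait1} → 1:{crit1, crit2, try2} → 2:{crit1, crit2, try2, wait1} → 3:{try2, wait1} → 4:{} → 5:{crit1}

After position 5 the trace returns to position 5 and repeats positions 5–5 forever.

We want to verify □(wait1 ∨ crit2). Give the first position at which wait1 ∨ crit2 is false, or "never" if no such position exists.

4

Check wait1 ∨ crit2 at each position in order: 0 ✓, 1 ✓, 2 ✓, 3 ✓.
At position 4 the labels are {}, so wait1 ∨ crit2 is false there. This is the first violation.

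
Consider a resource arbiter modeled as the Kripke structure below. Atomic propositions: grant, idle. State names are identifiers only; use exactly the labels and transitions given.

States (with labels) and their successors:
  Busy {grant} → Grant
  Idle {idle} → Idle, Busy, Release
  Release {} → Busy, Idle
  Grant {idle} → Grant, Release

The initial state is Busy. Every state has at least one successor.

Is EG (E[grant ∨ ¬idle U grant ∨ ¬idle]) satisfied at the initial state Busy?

Does not hold

States satisfying E[grant ∨ ¬idle U grant ∨ ¬idle]: {Busy, Release}.
States satisfying EG (E[grant ∨ ¬idle U grant ∨ ¬idle]): ∅.
No suitable path/successor from Busy witnesses the formula.
Busy ∉ Sat(EG (E[grant ∨ ¬idle U grant ∨ ¬idle])).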